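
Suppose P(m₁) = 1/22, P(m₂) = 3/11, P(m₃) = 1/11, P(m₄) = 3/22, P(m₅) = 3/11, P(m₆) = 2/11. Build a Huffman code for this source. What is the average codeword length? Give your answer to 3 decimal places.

2.409 bits/symbol

Repeatedly combine the two least-probable nodes; the expected code length is the sum of the merged weights.
merge 1/22 + 1/11 → 3/22
merge 3/22 + 3/22 → 3/11
merge 2/11 + 3/11 → 5/11
merge 3/11 + 3/11 → 6/11
merge 5/11 + 6/11 → 1
L = 3/22 + 3/11 + 5/11 + 6/11 + 1 = 53/22 ≈ 2.409 bits/symbol.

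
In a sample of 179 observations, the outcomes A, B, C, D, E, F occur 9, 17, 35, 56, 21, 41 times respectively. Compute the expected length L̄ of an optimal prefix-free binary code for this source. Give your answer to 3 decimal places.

2.408 bits/symbol

Probabilities are the counts divided by 179.
Repeatedly combine the two least-probable nodes; the expected code length is the sum of the merged weights.
merge 9/179 + 17/179 → 26/179
merge 21/179 + 26/179 → 47/179
merge 35/179 + 41/179 → 76/179
merge 47/179 + 56/179 → 103/179
merge 76/179 + 103/179 → 1
L = 26/179 + 47/179 + 76/179 + 103/179 + 1 = 431/179 ≈ 2.408 bits/symbol.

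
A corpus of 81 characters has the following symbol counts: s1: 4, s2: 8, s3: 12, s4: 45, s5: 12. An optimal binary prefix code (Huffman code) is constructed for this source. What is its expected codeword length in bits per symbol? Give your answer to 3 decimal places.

1.889 bits/symbol

Probabilities are the counts divided by 81.
Repeatedly combine the two least-probable nodes; the expected code length is the sum of the merged weights.
merge 4/81 + 8/81 → 4/27
merge 4/27 + 4/27 → 8/27
merge 4/27 + 8/27 → 4/9
merge 4/9 + 5/9 → 1
L = 4/27 + 8/27 + 4/9 + 1 = 17/9 ≈ 1.889 bits/symbol.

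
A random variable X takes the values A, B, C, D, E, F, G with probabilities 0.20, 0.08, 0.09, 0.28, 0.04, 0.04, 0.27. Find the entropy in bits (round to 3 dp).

H = −Σ pᵢ log₂ pᵢ.
−0.20·log₂(0.20) = 0.4644
−0.08·log₂(0.08) = 0.2915
−0.09·log₂(0.09) = 0.3127
−0.28·log₂(0.28) = 0.5142
−0.04·log₂(0.04) = 0.1858
−0.04·log₂(0.04) = 0.1858
−0.27·log₂(0.27) = 0.5100
Sum ≈ 2.4643 → 2.464 bits.

2.464 bits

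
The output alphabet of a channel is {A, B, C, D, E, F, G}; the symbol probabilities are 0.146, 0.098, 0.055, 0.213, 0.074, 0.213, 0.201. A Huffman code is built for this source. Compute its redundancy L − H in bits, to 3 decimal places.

Entropy H = −Σ p log₂ p ≈ 2.6575 bits.
Huffman merges: 11/200+37/500→129/1000; 49/500+129/1000→227/1000; 73/500+201/1000→347/1000; 213/1000+213/1000→213/500; 227/1000+347/1000→287/500; 213/500+287/500→1. L = 2703/1000 ≈ 2.7030.
L − H = 2.7030 − 2.6575 = 0.045 bits.

0.045 bits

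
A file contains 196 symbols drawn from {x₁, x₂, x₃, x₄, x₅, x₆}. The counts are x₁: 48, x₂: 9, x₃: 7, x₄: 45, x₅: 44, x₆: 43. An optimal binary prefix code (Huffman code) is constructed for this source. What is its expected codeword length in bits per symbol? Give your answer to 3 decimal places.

2.383 bits/symbol

Probabilities are the counts divided by 196.
Repeatedly combine the two least-probable nodes; the expected code length is the sum of the merged weights.
merge 1/28 + 9/196 → 4/49
merge 4/49 + 43/196 → 59/196
merge 11/49 + 45/196 → 89/196
merge 12/49 + 59/196 → 107/196
merge 89/196 + 107/196 → 1
L = 4/49 + 59/196 + 89/196 + 107/196 + 1 = 467/196 ≈ 2.383 bits/symbol.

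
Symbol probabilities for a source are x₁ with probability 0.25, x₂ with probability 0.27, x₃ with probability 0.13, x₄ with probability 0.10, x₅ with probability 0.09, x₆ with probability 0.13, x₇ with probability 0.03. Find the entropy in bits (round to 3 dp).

H = −Σ pᵢ log₂ pᵢ.
−0.25·log₂(0.25) = 0.5000
−0.27·log₂(0.27) = 0.5100
−0.13·log₂(0.13) = 0.3826
−0.10·log₂(0.10) = 0.3322
−0.09·log₂(0.09) = 0.3127
−0.13·log₂(0.13) = 0.3826
−0.03·log₂(0.03) = 0.1518
Sum ≈ 2.5719 → 2.572 bits.

2.572 bits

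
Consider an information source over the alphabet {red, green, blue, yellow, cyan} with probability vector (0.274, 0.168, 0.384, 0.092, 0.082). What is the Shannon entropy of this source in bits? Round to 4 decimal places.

H = −Σ pᵢ log₂ pᵢ.
−0.274·log₂(0.274) = 0.5118
−0.168·log₂(0.168) = 0.4323
−0.384·log₂(0.384) = 0.5302
−0.092·log₂(0.092) = 0.3167
−0.082·log₂(0.082) = 0.2959
Sum ≈ 2.0869 → 2.0869 bits.

2.0869 bits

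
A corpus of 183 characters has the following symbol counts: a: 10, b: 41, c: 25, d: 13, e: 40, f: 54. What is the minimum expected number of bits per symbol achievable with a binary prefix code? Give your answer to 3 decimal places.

Probabilities are the counts divided by 183.
Repeatedly combine the two least-probable nodes; the expected code length is the sum of the merged weights.
merge 10/183 + 13/183 → 23/183
merge 23/183 + 25/183 → 16/61
merge 40/183 + 41/183 → 27/61
merge 16/61 + 18/61 → 34/61
merge 27/61 + 34/61 → 1
L = 23/183 + 16/61 + 27/61 + 34/61 + 1 = 437/183 ≈ 2.388 bits/symbol.

2.388 bits/symbol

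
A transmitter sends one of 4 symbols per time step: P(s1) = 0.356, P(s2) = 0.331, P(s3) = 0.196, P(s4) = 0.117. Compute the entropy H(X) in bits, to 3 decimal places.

1.881 bits

H = −Σ pᵢ log₂ pᵢ.
−0.356·log₂(0.356) = 0.5305
−0.331·log₂(0.331) = 0.5280
−0.196·log₂(0.196) = 0.4608
−0.117·log₂(0.117) = 0.3622
Sum ≈ 1.8814 → 1.881 bits.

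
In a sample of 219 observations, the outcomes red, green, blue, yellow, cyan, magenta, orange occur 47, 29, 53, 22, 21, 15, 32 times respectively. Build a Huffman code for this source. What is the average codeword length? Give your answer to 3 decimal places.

2.708 bits/symbol

Probabilities are the counts divided by 219.
Repeatedly combine the two least-probable nodes; the expected code length is the sum of the merged weights.
merge 5/73 + 7/73 → 12/73
merge 22/219 + 29/219 → 17/73
merge 32/219 + 12/73 → 68/219
merge 47/219 + 17/73 → 98/219
merge 53/219 + 68/219 → 121/219
merge 98/219 + 121/219 → 1
L = 12/73 + 17/73 + 68/219 + 98/219 + 121/219 + 1 = 593/219 ≈ 2.708 bits/symbol.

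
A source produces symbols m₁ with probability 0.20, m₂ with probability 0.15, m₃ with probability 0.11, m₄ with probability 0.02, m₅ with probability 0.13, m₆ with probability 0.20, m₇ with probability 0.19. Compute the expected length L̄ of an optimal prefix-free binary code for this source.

2.73 bits/symbol

Repeatedly combine the two least-probable nodes; the expected code length is the sum of the merged weights.
merge 1/50 + 11/100 → 13/100
merge 13/100 + 13/100 → 13/50
merge 3/20 + 19/100 → 17/50
merge 1/5 + 1/5 → 2/5
merge 13/50 + 17/50 → 3/5
merge 2/5 + 3/5 → 1
L = 13/100 + 13/50 + 17/50 + 2/5 + 3/5 + 1 = 273/100 = 2.73 bits/symbol.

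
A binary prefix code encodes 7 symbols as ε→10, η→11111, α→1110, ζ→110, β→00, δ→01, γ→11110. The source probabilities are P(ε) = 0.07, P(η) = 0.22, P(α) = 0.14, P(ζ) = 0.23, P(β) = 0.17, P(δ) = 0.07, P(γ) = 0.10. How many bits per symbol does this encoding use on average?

3.47 bits/symbol

L̄ = Σ pᵢ·ℓᵢ = 0.07·2 + 0.22·5 + 0.14·4 + 0.23·3 + 0.17·2 + 0.07·2 + 0.10·5 = 3.47 bits/symbol.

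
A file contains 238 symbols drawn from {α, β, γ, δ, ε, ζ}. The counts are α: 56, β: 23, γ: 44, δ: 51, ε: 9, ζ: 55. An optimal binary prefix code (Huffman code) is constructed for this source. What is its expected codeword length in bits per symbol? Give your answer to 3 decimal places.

2.454 bits/symbol

Probabilities are the counts divided by 238.
Repeatedly combine the two least-probable nodes; the expected code length is the sum of the merged weights.
merge 9/238 + 23/238 → 16/119
merge 16/119 + 22/119 → 38/119
merge 3/14 + 55/238 → 53/119
merge 4/17 + 38/119 → 66/119
merge 53/119 + 66/119 → 1
L = 16/119 + 38/119 + 53/119 + 66/119 + 1 = 292/119 ≈ 2.454 bits/symbol.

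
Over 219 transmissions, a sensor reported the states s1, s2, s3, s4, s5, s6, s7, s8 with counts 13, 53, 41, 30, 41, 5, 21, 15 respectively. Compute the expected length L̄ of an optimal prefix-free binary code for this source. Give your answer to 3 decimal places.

Probabilities are the counts divided by 219.
Repeatedly combine the two least-probable nodes; the expected code length is the sum of the merged weights.
merge 5/219 + 13/219 → 6/73
merge 5/73 + 6/73 → 11/73
merge 7/73 + 10/73 → 17/73
merge 11/73 + 41/219 → 74/219
merge 41/219 + 17/73 → 92/219
merge 53/219 + 74/219 → 127/219
merge 92/219 + 127/219 → 1
L = 6/73 + 11/73 + 17/73 + 74/219 + 92/219 + 127/219 + 1 = 614/219 ≈ 2.804 bits/symbol.

2.804 bits/symbol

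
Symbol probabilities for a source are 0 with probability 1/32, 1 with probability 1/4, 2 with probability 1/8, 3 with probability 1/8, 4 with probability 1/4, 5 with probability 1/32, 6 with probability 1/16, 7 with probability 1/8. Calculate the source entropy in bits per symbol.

2.6875 bits

Each probability is a power of 1/2, so log₂(1/p) is an integer.
H = Σ p·log₂(1/p) = 1/32·5 + 1/4·2 + 1/8·3 + 1/8·3 + 1/4·2 + 1/32·5 + 1/16·4 + 1/8·3 = 2.6875 bits.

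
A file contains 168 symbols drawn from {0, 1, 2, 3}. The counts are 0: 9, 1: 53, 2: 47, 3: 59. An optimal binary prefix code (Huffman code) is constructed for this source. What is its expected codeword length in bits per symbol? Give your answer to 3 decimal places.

1.982 bits/symbol

Probabilities are the counts divided by 168.
Repeatedly combine the two least-probable nodes; the expected code length is the sum of the merged weights.
merge 3/56 + 47/168 → 1/3
merge 53/168 + 1/3 → 109/168
merge 59/168 + 109/168 → 1
L = 1/3 + 109/168 + 1 = 111/56 ≈ 1.982 bits/symbol.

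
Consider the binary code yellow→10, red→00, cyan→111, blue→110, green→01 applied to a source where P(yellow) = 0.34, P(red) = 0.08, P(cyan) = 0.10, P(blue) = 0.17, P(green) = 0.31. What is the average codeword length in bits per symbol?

L̄ = Σ pᵢ·ℓᵢ = 0.34·2 + 0.08·2 + 0.10·3 + 0.17·3 + 0.31·2 = 2.27 bits/symbol.

2.27 bits/symbol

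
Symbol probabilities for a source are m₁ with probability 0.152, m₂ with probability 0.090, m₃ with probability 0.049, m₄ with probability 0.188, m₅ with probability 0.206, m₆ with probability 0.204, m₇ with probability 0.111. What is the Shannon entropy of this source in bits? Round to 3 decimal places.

2.682 bits

H = −Σ pᵢ log₂ pᵢ.
−0.152·log₂(0.152) = 0.4131
−0.090·log₂(0.090) = 0.3127
−0.049·log₂(0.049) = 0.2132
−0.188·log₂(0.188) = 0.4533
−0.206·log₂(0.206) = 0.4695
−0.204·log₂(0.204) = 0.4678
−0.111·log₂(0.111) = 0.3520
Sum ≈ 2.6817 → 2.682 bits.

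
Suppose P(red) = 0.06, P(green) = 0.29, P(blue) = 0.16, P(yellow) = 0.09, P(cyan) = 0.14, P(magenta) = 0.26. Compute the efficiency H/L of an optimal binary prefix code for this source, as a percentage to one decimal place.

98.3%

Entropy H = −Σ p log₂ p ≈ 2.3995 bits.
Huffman merges: 3/50+9/100→3/20; 7/50+3/20→29/100; 4/25+13/50→21/50; 29/100+29/100→29/50; 21/50+29/50→1. L = 61/25 ≈ 2.4400.
Efficiency = H/L = 2.3995/2.4400 = 98.3%.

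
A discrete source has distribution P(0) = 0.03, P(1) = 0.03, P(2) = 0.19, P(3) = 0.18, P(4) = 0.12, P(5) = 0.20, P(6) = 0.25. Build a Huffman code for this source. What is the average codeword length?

2.6 bits/symbol

Repeatedly combine the two least-probable nodes; the expected code length is the sum of the merged weights.
merge 3/100 + 3/100 → 3/50
merge 3/50 + 3/25 → 9/50
merge 9/50 + 9/50 → 9/25
merge 19/100 + 1/5 → 39/100
merge 1/4 + 9/25 → 61/100
merge 39/100 + 61/100 → 1
L = 3/50 + 9/50 + 9/25 + 39/100 + 61/100 + 1 = 13/5 = 2.6 bits/symbol.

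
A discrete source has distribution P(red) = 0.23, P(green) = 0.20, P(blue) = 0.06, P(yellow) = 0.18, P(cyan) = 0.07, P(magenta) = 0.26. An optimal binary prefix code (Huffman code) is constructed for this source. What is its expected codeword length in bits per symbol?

2.44 bits/symbol

Repeatedly combine the two least-probable nodes; the expected code length is the sum of the merged weights.
merge 3/50 + 7/100 → 13/100
merge 13/100 + 9/50 → 31/100
merge 1/5 + 23/100 → 43/100
merge 13/50 + 31/100 → 57/100
merge 43/100 + 57/100 → 1
L = 13/100 + 31/100 + 43/100 + 57/100 + 1 = 61/25 = 2.44 bits/symbol.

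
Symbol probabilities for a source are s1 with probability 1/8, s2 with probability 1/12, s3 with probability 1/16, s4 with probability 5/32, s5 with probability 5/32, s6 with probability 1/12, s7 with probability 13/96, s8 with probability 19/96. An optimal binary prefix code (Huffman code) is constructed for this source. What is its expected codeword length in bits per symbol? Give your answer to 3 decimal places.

Repeatedly combine the two least-probable nodes; the expected code length is the sum of the merged weights.
merge 1/16 + 1/12 → 7/48
merge 1/12 + 1/8 → 5/24
merge 13/96 + 7/48 → 9/32
merge 5/32 + 5/32 → 5/16
merge 19/96 + 5/24 → 13/32
merge 9/32 + 5/16 → 19/32
merge 13/32 + 19/32 → 1
L = 7/48 + 5/24 + 9/32 + 5/16 + 13/32 + 19/32 + 1 = 283/96 ≈ 2.948 bits/symbol.

2.948 bits/symbol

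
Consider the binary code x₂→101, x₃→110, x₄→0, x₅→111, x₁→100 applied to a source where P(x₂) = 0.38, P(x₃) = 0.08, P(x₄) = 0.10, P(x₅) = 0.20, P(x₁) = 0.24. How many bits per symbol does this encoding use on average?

L̄ = Σ pᵢ·ℓᵢ = 0.38·3 + 0.08·3 + 0.10·1 + 0.20·3 + 0.24·3 = 2.8 bits/symbol.

2.8 bits/symbol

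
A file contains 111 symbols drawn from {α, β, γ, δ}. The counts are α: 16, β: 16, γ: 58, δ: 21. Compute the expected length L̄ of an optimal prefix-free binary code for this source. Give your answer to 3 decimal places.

1.766 bits/symbol

Probabilities are the counts divided by 111.
Repeatedly combine the two least-probable nodes; the expected code length is the sum of the merged weights.
merge 16/111 + 16/111 → 32/111
merge 7/37 + 32/111 → 53/111
merge 53/111 + 58/111 → 1
L = 32/111 + 53/111 + 1 = 196/111 ≈ 1.766 bits/symbol.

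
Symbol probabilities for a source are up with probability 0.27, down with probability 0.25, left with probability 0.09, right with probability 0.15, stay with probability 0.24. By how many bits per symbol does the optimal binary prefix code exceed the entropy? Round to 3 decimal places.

Entropy H = −Σ p log₂ p ≈ 2.2274 bits.
Huffman merges: 9/100+3/20→6/25; 6/25+6/25→12/25; 1/4+27/100→13/25; 12/25+13/25→1. L = 56/25 ≈ 2.2400.
L − H = 2.2400 − 2.2274 = 0.013 bits.

0.013 bits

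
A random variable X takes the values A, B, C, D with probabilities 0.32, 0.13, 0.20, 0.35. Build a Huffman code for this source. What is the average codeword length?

1.98 bits/symbol

Repeatedly combine the two least-probable nodes; the expected code length is the sum of the merged weights.
merge 13/100 + 1/5 → 33/100
merge 8/25 + 33/100 → 13/20
merge 7/20 + 13/20 → 1
L = 33/100 + 13/20 + 1 = 99/50 = 1.98 bits/symbol.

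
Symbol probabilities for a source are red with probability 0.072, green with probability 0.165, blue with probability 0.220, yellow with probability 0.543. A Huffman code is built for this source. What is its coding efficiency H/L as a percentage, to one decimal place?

98.1%

Entropy H = −Σ p log₂ p ≈ 1.6612 bits.
Huffman merges: 9/125+33/200→237/1000; 11/50+237/1000→457/1000; 457/1000+543/1000→1. L = 847/500 ≈ 1.6940.
Efficiency = H/L = 1.6612/1.6940 = 98.1%.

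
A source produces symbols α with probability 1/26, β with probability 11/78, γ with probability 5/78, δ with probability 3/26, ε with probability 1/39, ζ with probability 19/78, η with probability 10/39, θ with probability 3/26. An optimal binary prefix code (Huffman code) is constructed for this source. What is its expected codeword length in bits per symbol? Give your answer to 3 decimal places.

Repeatedly combine the two least-probable nodes; the expected code length is the sum of the merged weights.
merge 1/39 + 1/26 → 5/78
merge 5/78 + 5/78 → 5/39
merge 3/26 + 3/26 → 3/13
merge 5/39 + 11/78 → 7/26
merge 3/13 + 19/78 → 37/78
merge 10/39 + 7/26 → 41/78
merge 37/78 + 41/78 → 1
L = 5/78 + 5/39 + 3/13 + 7/26 + 37/78 + 41/78 + 1 = 35/13 ≈ 2.692 bits/symbol.

2.692 bits/symbol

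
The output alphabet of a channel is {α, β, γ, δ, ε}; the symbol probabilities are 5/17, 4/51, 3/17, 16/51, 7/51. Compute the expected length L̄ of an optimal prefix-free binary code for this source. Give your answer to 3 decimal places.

2.216 bits/symbol

Repeatedly combine the two least-probable nodes; the expected code length is the sum of the merged weights.
merge 4/51 + 7/51 → 11/51
merge 3/17 + 11/51 → 20/51
merge 5/17 + 16/51 → 31/51
merge 20/51 + 31/51 → 1
L = 11/51 + 20/51 + 31/51 + 1 = 113/51 ≈ 2.216 bits/symbol.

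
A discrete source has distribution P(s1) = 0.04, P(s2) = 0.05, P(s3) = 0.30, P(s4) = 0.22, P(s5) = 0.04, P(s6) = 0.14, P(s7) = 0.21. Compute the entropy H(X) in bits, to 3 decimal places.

2.459 bits

H = −Σ pᵢ log₂ pᵢ.
−0.04·log₂(0.04) = 0.1858
−0.05·log₂(0.05) = 0.2161
−0.30·log₂(0.30) = 0.5211
−0.22·log₂(0.22) = 0.4806
−0.04·log₂(0.04) = 0.1858
−0.14·log₂(0.14) = 0.3971
−0.21·log₂(0.21) = 0.4728
Sum ≈ 2.4592 → 2.459 bits.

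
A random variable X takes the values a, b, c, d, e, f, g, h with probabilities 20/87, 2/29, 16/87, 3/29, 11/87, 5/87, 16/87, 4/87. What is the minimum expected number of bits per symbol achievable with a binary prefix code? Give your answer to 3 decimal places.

Repeatedly combine the two least-probable nodes; the expected code length is the sum of the merged weights.
merge 4/87 + 5/87 → 3/29
merge 2/29 + 3/29 → 5/29
merge 3/29 + 11/87 → 20/87
merge 5/29 + 16/87 → 31/87
merge 16/87 + 20/87 → 12/29
merge 20/87 + 31/87 → 17/29
merge 12/29 + 17/29 → 1
L = 3/29 + 5/29 + 20/87 + 31/87 + 12/29 + 17/29 + 1 = 83/29 ≈ 2.862 bits/symbol.

2.862 bits/symbol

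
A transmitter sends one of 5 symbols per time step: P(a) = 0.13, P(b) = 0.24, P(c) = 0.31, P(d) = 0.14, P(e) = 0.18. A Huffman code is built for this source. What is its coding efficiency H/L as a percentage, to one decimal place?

Entropy H = −Σ p log₂ p ≈ 2.2430 bits.
Huffman merges: 13/100+7/50→27/100; 9/50+6/25→21/50; 27/100+31/100→29/50; 21/50+29/50→1. L = 227/100 ≈ 2.2700.
Efficiency = H/L = 2.2430/2.2700 = 98.8%.

98.8%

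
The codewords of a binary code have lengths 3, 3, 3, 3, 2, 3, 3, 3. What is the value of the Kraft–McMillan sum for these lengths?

With common denominator 2^3 = 8: Σ 2^(−ℓᵢ) = 1/8 + 1/8 + 1/8 + 1/8 + 2/8 + 1/8 + 1/8 + 1/8 = 9/8 = 1.125.

1.125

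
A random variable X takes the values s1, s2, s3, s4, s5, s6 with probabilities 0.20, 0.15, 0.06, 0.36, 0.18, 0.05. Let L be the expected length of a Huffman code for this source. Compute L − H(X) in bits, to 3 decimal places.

0.060 bits

Entropy H = −Σ p log₂ p ≈ 2.3105 bits.
Huffman merges: 1/20+3/50→11/100; 11/100+3/20→13/50; 9/50+1/5→19/50; 13/50+9/25→31/50; 19/50+31/50→1. L = 237/100 ≈ 2.3700.
L − H = 2.3700 − 2.3105 = 0.060 bits.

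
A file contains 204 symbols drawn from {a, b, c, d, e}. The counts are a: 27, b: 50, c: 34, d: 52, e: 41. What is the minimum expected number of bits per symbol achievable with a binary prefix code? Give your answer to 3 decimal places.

2.299 bits/symbol

Probabilities are the counts divided by 204.
Repeatedly combine the two least-probable nodes; the expected code length is the sum of the merged weights.
merge 9/68 + 1/6 → 61/204
merge 41/204 + 25/102 → 91/204
merge 13/51 + 61/204 → 113/204
merge 91/204 + 113/204 → 1
L = 61/204 + 91/204 + 113/204 + 1 = 469/204 ≈ 2.299 bits/symbol.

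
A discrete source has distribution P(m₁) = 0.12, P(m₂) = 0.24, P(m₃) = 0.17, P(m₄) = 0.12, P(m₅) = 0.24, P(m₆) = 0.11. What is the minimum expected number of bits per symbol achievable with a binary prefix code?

2.52 bits/symbol

Repeatedly combine the two least-probable nodes; the expected code length is the sum of the merged weights.
merge 11/100 + 3/25 → 23/100
merge 3/25 + 17/100 → 29/100
merge 23/100 + 6/25 → 47/100
merge 6/25 + 29/100 → 53/100
merge 47/100 + 53/100 → 1
L = 23/100 + 29/100 + 47/100 + 53/100 + 1 = 63/25 = 2.52 bits/symbol.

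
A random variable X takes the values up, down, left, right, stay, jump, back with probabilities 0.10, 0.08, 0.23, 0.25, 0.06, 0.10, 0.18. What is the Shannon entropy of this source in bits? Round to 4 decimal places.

H = −Σ pᵢ log₂ pᵢ.
−0.10·log₂(0.10) = 0.3322
−0.08·log₂(0.08) = 0.2915
−0.23·log₂(0.23) = 0.4877
−0.25·log₂(0.25) = 0.5000
−0.06·log₂(0.06) = 0.2435
−0.10·log₂(0.10) = 0.3322
−0.18·log₂(0.18) = 0.4453
Sum ≈ 2.6324 → 2.6324 bits.

2.6324 bits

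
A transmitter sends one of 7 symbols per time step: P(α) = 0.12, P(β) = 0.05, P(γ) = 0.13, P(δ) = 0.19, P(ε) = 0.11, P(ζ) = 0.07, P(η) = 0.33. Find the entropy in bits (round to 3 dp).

H = −Σ pᵢ log₂ pᵢ.
−0.12·log₂(0.12) = 0.3671
−0.05·log₂(0.05) = 0.2161
−0.13·log₂(0.13) = 0.3826
−0.19·log₂(0.19) = 0.4552
−0.11·log₂(0.11) = 0.3503
−0.07·log₂(0.07) = 0.2686
−0.33·log₂(0.33) = 0.5278
Sum ≈ 2.5677 → 2.568 bits.

2.568 bits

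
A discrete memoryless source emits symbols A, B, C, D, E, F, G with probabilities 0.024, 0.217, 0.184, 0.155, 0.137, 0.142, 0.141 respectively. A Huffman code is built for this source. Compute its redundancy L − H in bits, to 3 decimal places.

0.095 bits

Entropy H = −Σ p log₂ p ≈ 2.6650 bits.
Huffman merges: 3/125+137/1000→161/1000; 141/1000+71/500→283/1000; 31/200+161/1000→79/250; 23/125+217/1000→401/1000; 283/1000+79/250→599/1000; 401/1000+599/1000→1. L = 69/25 ≈ 2.7600.
L − H = 2.7600 − 2.6650 = 0.095 bits.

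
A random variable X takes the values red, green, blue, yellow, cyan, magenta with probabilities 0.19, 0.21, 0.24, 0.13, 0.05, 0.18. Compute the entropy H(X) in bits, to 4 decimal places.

2.4662 bits

H = −Σ pᵢ log₂ pᵢ.
−0.19·log₂(0.19) = 0.4552
−0.21·log₂(0.21) = 0.4728
−0.24·log₂(0.24) = 0.4941
−0.13·log₂(0.13) = 0.3826
−0.05·log₂(0.05) = 0.2161
−0.18·log₂(0.18) = 0.4453
Sum ≈ 2.4662 → 2.4662 bits.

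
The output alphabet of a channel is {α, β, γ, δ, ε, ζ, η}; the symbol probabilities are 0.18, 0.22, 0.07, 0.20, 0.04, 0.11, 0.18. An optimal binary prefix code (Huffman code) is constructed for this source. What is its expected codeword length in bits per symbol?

2.69 bits/symbol

Repeatedly combine the two least-probable nodes; the expected code length is the sum of the merged weights.
merge 1/25 + 7/100 → 11/100
merge 11/100 + 11/100 → 11/50
merge 9/50 + 9/50 → 9/25
merge 1/5 + 11/50 → 21/50
merge 11/50 + 9/25 → 29/50
merge 21/50 + 29/50 → 1
L = 11/100 + 11/50 + 9/25 + 21/50 + 29/50 + 1 = 269/100 = 2.69 bits/symbol.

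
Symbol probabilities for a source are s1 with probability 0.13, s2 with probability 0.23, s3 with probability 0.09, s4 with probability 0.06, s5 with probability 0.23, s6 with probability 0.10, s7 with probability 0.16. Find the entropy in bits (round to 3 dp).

H = −Σ pᵢ log₂ pᵢ.
−0.13·log₂(0.13) = 0.3826
−0.23·log₂(0.23) = 0.4877
−0.09·log₂(0.09) = 0.3127
−0.06·log₂(0.06) = 0.2435
−0.23·log₂(0.23) = 0.4877
−0.10·log₂(0.10) = 0.3322
−0.16·log₂(0.16) = 0.4230
Sum ≈ 2.6694 → 2.669 bits.

2.669 bits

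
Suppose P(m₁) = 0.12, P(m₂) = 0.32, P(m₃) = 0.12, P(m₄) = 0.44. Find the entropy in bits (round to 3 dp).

1.781 bits

H = −Σ pᵢ log₂ pᵢ.
−0.12·log₂(0.12) = 0.3671
−0.32·log₂(0.32) = 0.5260
−0.12·log₂(0.12) = 0.3671
−0.44·log₂(0.44) = 0.5211
Sum ≈ 1.7813 → 1.781 bits.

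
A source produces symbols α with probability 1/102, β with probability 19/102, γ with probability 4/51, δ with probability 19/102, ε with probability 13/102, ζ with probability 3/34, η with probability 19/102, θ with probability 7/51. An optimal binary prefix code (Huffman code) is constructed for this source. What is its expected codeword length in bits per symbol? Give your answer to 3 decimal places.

Repeatedly combine the two least-probable nodes; the expected code length is the sum of the merged weights.
merge 1/102 + 4/51 → 3/34
merge 3/34 + 3/34 → 3/17
merge 13/102 + 7/51 → 9/34
merge 3/17 + 19/102 → 37/102
merge 19/102 + 19/102 → 19/51
merge 9/34 + 37/102 → 32/51
merge 19/51 + 32/51 → 1
L = 3/34 + 3/17 + 9/34 + 37/102 + 19/51 + 32/51 + 1 = 295/102 ≈ 2.892 bits/symbol.

2.892 bits/symbol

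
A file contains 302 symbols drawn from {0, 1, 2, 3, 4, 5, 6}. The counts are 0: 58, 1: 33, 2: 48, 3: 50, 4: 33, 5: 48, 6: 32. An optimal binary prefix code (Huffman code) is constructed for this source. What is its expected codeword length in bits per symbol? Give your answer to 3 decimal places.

2.808 bits/symbol

Probabilities are the counts divided by 302.
Repeatedly combine the two least-probable nodes; the expected code length is the sum of the merged weights.
merge 16/151 + 33/302 → 65/302
merge 33/302 + 24/151 → 81/302
merge 24/151 + 25/151 → 49/151
merge 29/151 + 65/302 → 123/302
merge 81/302 + 49/151 → 179/302
merge 123/302 + 179/302 → 1
L = 65/302 + 81/302 + 49/151 + 123/302 + 179/302 + 1 = 424/151 ≈ 2.808 bits/symbol.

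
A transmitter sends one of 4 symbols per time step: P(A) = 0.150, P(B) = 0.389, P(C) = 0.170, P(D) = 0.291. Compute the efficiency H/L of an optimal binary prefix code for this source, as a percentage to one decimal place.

Entropy H = −Σ p log₂ p ≈ 1.8933 bits.
Huffman merges: 3/20+17/100→8/25; 291/1000+8/25→611/1000; 389/1000+611/1000→1. L = 1931/1000 ≈ 1.9310.
Efficiency = H/L = 1.8933/1.9310 = 98.0%.

98.0%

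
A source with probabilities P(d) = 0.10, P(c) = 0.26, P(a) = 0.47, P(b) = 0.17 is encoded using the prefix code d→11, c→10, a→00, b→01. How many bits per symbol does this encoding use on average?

L̄ = Σ pᵢ·ℓᵢ = 0.10·2 + 0.26·2 + 0.47·2 + 0.17·2 = 2 bits/symbol.

2 bits/symbol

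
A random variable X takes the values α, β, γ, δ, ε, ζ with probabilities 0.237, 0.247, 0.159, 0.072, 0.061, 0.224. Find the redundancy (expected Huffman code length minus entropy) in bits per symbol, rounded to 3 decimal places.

0.010 bits

Entropy H = −Σ p log₂ p ≈ 2.4153 bits.
Huffman merges: 61/1000+9/125→133/1000; 133/1000+159/1000→73/250; 28/125+237/1000→461/1000; 247/1000+73/250→539/1000; 461/1000+539/1000→1. L = 97/40 ≈ 2.4250.
L − H = 2.4250 − 2.4153 = 0.010 bits.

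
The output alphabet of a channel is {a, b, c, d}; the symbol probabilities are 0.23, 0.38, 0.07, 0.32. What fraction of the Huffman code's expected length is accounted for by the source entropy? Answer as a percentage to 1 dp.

94.4%

Entropy H = −Σ p log₂ p ≈ 1.8127 bits.
Huffman merges: 7/100+23/100→3/10; 3/10+8/25→31/50; 19/50+31/50→1. L = 48/25 ≈ 1.9200.
Efficiency = H/L = 1.8127/1.9200 = 94.4%.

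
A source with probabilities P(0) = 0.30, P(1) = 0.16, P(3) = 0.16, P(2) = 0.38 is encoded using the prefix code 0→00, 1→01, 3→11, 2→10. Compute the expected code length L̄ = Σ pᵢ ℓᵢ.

L̄ = Σ pᵢ·ℓᵢ = 0.30·2 + 0.16·2 + 0.16·2 + 0.38·2 = 2 bits/symbol.

2 bits/symbol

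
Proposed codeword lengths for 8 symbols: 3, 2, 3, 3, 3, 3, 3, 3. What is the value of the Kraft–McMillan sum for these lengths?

With common denominator 2^3 = 8: Σ 2^(−ℓᵢ) = 1/8 + 2/8 + 1/8 + 1/8 + 1/8 + 1/8 + 1/8 + 1/8 = 9/8 = 1.125.

1.125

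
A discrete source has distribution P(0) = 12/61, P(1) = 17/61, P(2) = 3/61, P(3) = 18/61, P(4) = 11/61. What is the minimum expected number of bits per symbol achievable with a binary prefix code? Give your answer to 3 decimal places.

2.230 bits/symbol

Repeatedly combine the two least-probable nodes; the expected code length is the sum of the merged weights.
merge 3/61 + 11/61 → 14/61
merge 12/61 + 14/61 → 26/61
merge 17/61 + 18/61 → 35/61
merge 26/61 + 35/61 → 1
L = 14/61 + 26/61 + 35/61 + 1 = 136/61 ≈ 2.230 bits/symbol.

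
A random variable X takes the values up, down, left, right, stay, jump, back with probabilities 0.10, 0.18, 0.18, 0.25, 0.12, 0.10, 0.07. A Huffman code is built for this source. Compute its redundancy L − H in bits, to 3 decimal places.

Entropy H = −Σ p log₂ p ≈ 2.6906 bits.
Huffman merges: 7/100+1/10→17/100; 1/10+3/25→11/50; 17/100+9/50→7/20; 9/50+11/50→2/5; 1/4+7/20→3/5; 2/5+3/5→1. L = 137/50 ≈ 2.7400.
L − H = 2.7400 − 2.6906 = 0.049 bits.

0.049 bits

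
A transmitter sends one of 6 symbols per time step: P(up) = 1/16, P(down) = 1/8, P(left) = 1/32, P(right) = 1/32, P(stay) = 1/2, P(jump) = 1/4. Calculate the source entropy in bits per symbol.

1.9375 bits

Each probability is a power of 1/2, so log₂(1/p) is an integer.
H = Σ p·log₂(1/p) = 1/16·4 + 1/8·3 + 1/32·5 + 1/32·5 + 1/2·1 + 1/4·2 = 1.9375 bits.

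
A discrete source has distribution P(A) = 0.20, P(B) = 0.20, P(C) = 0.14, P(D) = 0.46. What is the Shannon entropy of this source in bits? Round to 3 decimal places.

H = −Σ pᵢ log₂ pᵢ.
−0.20·log₂(0.20) = 0.4644
−0.20·log₂(0.20) = 0.4644
−0.14·log₂(0.14) = 0.3971
−0.46·log₂(0.46) = 0.5153
Sum ≈ 1.8412 → 1.841 bits.

1.841 bits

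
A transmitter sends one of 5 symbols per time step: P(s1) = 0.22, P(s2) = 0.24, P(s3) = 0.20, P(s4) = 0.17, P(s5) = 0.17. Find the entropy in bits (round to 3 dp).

H = −Σ pᵢ log₂ pᵢ.
−0.22·log₂(0.22) = 0.4806
−0.24·log₂(0.24) = 0.4941
−0.20·log₂(0.20) = 0.4644
−0.17·log₂(0.17) = 0.4346
−0.17·log₂(0.17) = 0.4346
Sum ≈ 2.3083 → 2.308 bits.

2.308 bits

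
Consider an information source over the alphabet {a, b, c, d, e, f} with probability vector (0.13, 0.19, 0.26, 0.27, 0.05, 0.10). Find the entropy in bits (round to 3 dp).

2.401 bits

H = −Σ pᵢ log₂ pᵢ.
−0.13·log₂(0.13) = 0.3826
−0.19·log₂(0.19) = 0.4552
−0.26·log₂(0.26) = 0.5053
−0.27·log₂(0.27) = 0.5100
−0.05·log₂(0.05) = 0.2161
−0.10·log₂(0.10) = 0.3322
Sum ≈ 2.4015 → 2.401 bits.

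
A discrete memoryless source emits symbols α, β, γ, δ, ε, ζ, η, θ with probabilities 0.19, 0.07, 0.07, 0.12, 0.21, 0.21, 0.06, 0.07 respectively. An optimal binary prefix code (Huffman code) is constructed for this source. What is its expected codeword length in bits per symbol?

2.85 bits/symbol

Repeatedly combine the two least-probable nodes; the expected code length is the sum of the merged weights.
merge 3/50 + 7/100 → 13/100
merge 7/100 + 7/100 → 7/50
merge 3/25 + 13/100 → 1/4
merge 7/50 + 19/100 → 33/100
merge 21/100 + 21/100 → 21/50
merge 1/4 + 33/100 → 29/50
merge 21/50 + 29/50 → 1
L = 13/100 + 7/50 + 1/4 + 33/100 + 21/50 + 29/50 + 1 = 57/20 = 2.85 bits/symbol.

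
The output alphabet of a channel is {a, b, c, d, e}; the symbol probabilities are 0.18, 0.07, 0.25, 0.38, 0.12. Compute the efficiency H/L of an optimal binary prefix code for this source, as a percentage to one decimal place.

96.9%

Entropy H = −Σ p log₂ p ≈ 2.1114 bits.
Huffman merges: 7/100+3/25→19/100; 9/50+19/100→37/100; 1/4+37/100→31/50; 19/50+31/50→1. L = 109/50 ≈ 2.1800.
Efficiency = H/L = 2.1114/2.1800 = 96.9%.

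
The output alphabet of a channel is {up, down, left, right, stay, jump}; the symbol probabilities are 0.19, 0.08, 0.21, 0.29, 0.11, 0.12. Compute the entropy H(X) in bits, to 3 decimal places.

2.455 bits

H = −Σ pᵢ log₂ pᵢ.
−0.19·log₂(0.19) = 0.4552
−0.08·log₂(0.08) = 0.2915
−0.21·log₂(0.21) = 0.4728
−0.29·log₂(0.29) = 0.5179
−0.11·log₂(0.11) = 0.3503
−0.12·log₂(0.12) = 0.3671
Sum ≈ 2.4548 → 2.455 bits.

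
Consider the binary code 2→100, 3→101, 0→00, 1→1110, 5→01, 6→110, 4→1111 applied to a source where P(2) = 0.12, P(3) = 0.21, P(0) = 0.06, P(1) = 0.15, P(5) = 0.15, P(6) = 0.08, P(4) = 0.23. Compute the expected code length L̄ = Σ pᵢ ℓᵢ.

L̄ = Σ pᵢ·ℓᵢ = 0.12·3 + 0.21·3 + 0.06·2 + 0.15·4 + 0.15·2 + 0.08·3 + 0.23·4 = 3.17 bits/symbol.

3.17 bits/symbol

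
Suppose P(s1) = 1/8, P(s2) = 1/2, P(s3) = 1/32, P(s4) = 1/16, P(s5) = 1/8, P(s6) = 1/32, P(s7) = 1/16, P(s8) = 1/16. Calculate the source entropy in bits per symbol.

2.3125 bits

Each probability is a power of 1/2, so log₂(1/p) is an integer.
H = Σ p·log₂(1/p) = 1/8·3 + 1/2·1 + 1/32·5 + 1/16·4 + 1/8·3 + 1/32·5 + 1/16·4 + 1/16·4 = 2.3125 bits.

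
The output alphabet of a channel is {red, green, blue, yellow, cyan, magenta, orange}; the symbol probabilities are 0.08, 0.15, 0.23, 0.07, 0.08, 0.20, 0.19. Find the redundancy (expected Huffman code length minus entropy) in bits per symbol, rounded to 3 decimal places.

0.051 bits

Entropy H = −Σ p log₂ p ≈ 2.6694 bits.
Huffman merges: 7/100+2/25→3/20; 2/25+3/20→23/100; 3/20+19/100→17/50; 1/5+23/100→43/100; 23/100+17/50→57/100; 43/100+57/100→1. L = 68/25 ≈ 2.7200.
L − H = 2.7200 − 2.6694 = 0.051 bits.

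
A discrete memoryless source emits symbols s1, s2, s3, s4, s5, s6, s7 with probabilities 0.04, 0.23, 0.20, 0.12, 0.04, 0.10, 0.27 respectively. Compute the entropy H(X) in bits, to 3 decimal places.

2.533 bits

H = −Σ pᵢ log₂ pᵢ.
−0.04·log₂(0.04) = 0.1858
−0.23·log₂(0.23) = 0.4877
−0.20·log₂(0.20) = 0.4644
−0.12·log₂(0.12) = 0.3671
−0.04·log₂(0.04) = 0.1858
−0.10·log₂(0.10) = 0.3322
−0.27·log₂(0.27) = 0.5100
Sum ≈ 2.5328 → 2.533 bits.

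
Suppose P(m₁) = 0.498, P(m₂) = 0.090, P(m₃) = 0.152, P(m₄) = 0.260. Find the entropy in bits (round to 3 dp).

H = −Σ pᵢ log₂ pᵢ.
−0.498·log₂(0.498) = 0.5009
−0.090·log₂(0.090) = 0.3127
−0.152·log₂(0.152) = 0.4131
−0.260·log₂(0.260) = 0.5053
Sum ≈ 1.7319 → 1.732 bits.

1.732 bits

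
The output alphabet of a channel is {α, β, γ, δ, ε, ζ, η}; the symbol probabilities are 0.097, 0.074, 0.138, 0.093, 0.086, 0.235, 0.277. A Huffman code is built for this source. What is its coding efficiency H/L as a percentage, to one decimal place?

99.2%

Entropy H = −Σ p log₂ p ≈ 2.6258 bits.
Huffman merges: 37/500+43/500→4/25; 93/1000+97/1000→19/100; 69/500+4/25→149/500; 19/100+47/200→17/40; 277/1000+149/500→23/40; 17/40+23/40→1. L = 331/125 ≈ 2.6480.
Efficiency = H/L = 2.6258/2.6480 = 99.2%.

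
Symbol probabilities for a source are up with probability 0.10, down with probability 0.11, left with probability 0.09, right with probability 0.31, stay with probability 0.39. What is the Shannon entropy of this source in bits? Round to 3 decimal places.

2.049 bits

H = −Σ pᵢ log₂ pᵢ.
−0.10·log₂(0.10) = 0.3322
−0.11·log₂(0.11) = 0.3503
−0.09·log₂(0.09) = 0.3127
−0.31·log₂(0.31) = 0.5238
−0.39·log₂(0.39) = 0.5298
Sum ≈ 2.0487 → 2.049 bits.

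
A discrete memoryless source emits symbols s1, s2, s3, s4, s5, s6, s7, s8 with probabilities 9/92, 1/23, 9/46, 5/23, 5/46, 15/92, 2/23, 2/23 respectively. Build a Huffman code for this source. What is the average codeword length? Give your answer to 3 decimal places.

Repeatedly combine the two least-probable nodes; the expected code length is the sum of the merged weights.
merge 1/23 + 2/23 → 3/23
merge 2/23 + 9/92 → 17/92
merge 5/46 + 3/23 → 11/46
merge 15/92 + 17/92 → 8/23
merge 9/46 + 5/23 → 19/46
merge 11/46 + 8/23 → 27/46
merge 19/46 + 27/46 → 1
L = 3/23 + 17/92 + 11/46 + 8/23 + 19/46 + 27/46 + 1 = 267/92 ≈ 2.902 bits/symbol.

2.902 bits/symbol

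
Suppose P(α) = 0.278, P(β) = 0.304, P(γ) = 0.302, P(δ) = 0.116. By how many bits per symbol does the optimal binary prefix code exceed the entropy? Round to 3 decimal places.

Entropy H = −Σ p log₂ p ≈ 1.9178 bits.
Huffman merges: 29/250+139/500→197/500; 151/500+38/125→303/500; 197/500+303/500→1. L = 2 ≈ 2.0000.
L − H = 2.0000 − 1.9178 = 0.082 bits.

0.082 bits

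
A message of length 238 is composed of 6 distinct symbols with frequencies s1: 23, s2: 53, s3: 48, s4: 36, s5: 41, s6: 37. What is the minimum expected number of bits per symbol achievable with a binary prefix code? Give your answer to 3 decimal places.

Probabilities are the counts divided by 238.
Repeatedly combine the two least-probable nodes; the expected code length is the sum of the merged weights.
merge 23/238 + 18/119 → 59/238
merge 37/238 + 41/238 → 39/119
merge 24/119 + 53/238 → 101/238
merge 59/238 + 39/119 → 137/238
merge 101/238 + 137/238 → 1
L = 59/238 + 39/119 + 101/238 + 137/238 + 1 = 613/238 ≈ 2.576 bits/symbol.

2.576 bits/symbol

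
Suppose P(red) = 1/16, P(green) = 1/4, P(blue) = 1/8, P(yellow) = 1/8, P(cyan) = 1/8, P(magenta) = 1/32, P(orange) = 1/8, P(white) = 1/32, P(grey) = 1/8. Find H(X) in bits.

2.9375 bits

Each probability is a power of 1/2, so log₂(1/p) is an integer.
H = Σ p·log₂(1/p) = 1/16·4 + 1/4·2 + 1/8·3 + 1/8·3 + 1/8·3 + 1/32·5 + 1/8·3 + 1/32·5 + 1/8·3 = 2.9375 bits.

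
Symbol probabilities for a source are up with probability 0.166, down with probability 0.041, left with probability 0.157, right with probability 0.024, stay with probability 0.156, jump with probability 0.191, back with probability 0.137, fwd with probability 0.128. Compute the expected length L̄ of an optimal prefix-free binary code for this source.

2.874 bits/symbol

Repeatedly combine the two least-probable nodes; the expected code length is the sum of the merged weights.
merge 3/125 + 41/1000 → 13/200
merge 13/200 + 16/125 → 193/1000
merge 137/1000 + 39/250 → 293/1000
merge 157/1000 + 83/500 → 323/1000
merge 191/1000 + 193/1000 → 48/125
merge 293/1000 + 323/1000 → 77/125
merge 48/125 + 77/125 → 1
L = 13/200 + 193/1000 + 293/1000 + 323/1000 + 48/125 + 77/125 + 1 = 1437/500 = 2.874 bits/symbol.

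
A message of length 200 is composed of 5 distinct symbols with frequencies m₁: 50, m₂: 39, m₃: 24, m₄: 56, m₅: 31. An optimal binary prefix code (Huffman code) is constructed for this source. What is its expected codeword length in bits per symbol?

Probabilities are the counts divided by 200.
Repeatedly combine the two least-probable nodes; the expected code length is the sum of the merged weights.
merge 3/25 + 31/200 → 11/40
merge 39/200 + 1/4 → 89/200
merge 11/40 + 7/25 → 111/200
merge 89/200 + 111/200 → 1
L = 11/40 + 89/200 + 111/200 + 1 = 91/40 = 2.275 bits/symbol.

2.275 bits/symbol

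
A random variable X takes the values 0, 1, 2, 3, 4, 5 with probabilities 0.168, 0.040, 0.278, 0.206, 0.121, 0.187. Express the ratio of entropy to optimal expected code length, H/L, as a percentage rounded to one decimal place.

Entropy H = −Σ p log₂ p ≈ 2.4221 bits.
Huffman merges: 1/25+121/1000→161/1000; 161/1000+21/125→329/1000; 187/1000+103/500→393/1000; 139/500+329/1000→607/1000; 393/1000+607/1000→1. L = 249/100 ≈ 2.4900.
Efficiency = H/L = 2.4221/2.4900 = 97.3%.

97.3%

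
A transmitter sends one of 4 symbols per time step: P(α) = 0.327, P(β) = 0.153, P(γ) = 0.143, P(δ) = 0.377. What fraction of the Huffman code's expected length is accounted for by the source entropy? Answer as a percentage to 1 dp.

97.6%

Entropy H = −Σ p log₂ p ≈ 1.8735 bits.
Huffman merges: 143/1000+153/1000→37/125; 37/125+327/1000→623/1000; 377/1000+623/1000→1. L = 1919/1000 ≈ 1.9190.
Efficiency = H/L = 1.8735/1.9190 = 97.6%.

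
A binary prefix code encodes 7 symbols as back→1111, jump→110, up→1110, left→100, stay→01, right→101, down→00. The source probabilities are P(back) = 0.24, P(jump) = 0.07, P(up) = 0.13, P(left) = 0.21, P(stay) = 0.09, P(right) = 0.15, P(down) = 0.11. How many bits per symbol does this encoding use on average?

3.17 bits/symbol

L̄ = Σ pᵢ·ℓᵢ = 0.24·4 + 0.07·3 + 0.13·4 + 0.21·3 + 0.09·2 + 0.15·3 + 0.11·2 = 3.17 bits/symbol.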